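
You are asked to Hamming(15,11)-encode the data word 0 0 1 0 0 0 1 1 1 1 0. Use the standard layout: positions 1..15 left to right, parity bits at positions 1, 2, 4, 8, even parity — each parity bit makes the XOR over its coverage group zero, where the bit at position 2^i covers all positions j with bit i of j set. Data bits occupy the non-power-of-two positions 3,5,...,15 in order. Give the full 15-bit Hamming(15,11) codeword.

Place data bits at non-power-of-two positions: b3=0, b5=0, b6=1, b7=0, b9=0, b10=0, b11=1, b12=1, b13=1, b14=1, b15=0.
p1 = XOR of data positions {3,5,7,9,11,13,15} = 0⊕0⊕0⊕0⊕1⊕1⊕0 = 0
p2 = XOR of data positions {3,6,7,10,11,14,15} = 0⊕1⊕0⊕0⊕1⊕1⊕0 = 1
p4 = XOR of data positions {5,6,7,12,13,14,15} = 0⊕1⊕0⊕1⊕1⊕1⊕0 = 0
p8 = XOR of data positions {9,10,11,12,13,14,15} = 0⊕0⊕1⊕1⊕1⊕1⊕0 = 0
Codeword b1..b15 = 010001000011110

010001000011110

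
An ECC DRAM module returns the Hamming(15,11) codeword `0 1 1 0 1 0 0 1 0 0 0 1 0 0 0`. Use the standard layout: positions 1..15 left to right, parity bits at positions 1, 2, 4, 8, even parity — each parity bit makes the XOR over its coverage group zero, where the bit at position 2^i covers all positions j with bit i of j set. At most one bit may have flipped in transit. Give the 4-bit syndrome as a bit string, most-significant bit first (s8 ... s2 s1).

0000

s1: b1⊕b3⊕b5⊕b7⊕b9⊕b11⊕b13⊕b15 = 0⊕1⊕1⊕0⊕0⊕0⊕0⊕0 = 0
s2: b2⊕b3⊕b6⊕b7⊕b10⊕b11⊕b14⊕b15 = 1⊕1⊕0⊕0⊕0⊕0⊕0⊕0 = 0
s4: b4⊕b5⊕b6⊕b7⊕b12⊕b13⊕b14⊕b15 = 0⊕1⊕0⊕0⊕1⊕0⊕0⊕0 = 0
s8: b8⊕b9⊕b10⊕b11⊕b12⊕b13⊕b14⊕b15 = 1⊕0⊕0⊕0⊕1⊕0⊕0⊕0 = 0
Syndrome (s8...s1) = 0000 → position 0 (no error).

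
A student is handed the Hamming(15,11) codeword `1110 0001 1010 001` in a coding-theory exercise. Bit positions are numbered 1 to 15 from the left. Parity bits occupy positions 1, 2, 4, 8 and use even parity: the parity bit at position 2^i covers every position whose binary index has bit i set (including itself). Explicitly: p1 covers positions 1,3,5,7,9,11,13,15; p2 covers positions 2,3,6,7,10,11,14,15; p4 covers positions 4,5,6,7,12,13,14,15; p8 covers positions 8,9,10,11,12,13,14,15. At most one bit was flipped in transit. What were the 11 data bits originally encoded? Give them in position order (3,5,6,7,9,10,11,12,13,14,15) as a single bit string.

11001010001

s1: b1⊕b3⊕b5⊕b7⊕b9⊕b11⊕b13⊕b15 = 1⊕1⊕0⊕0⊕1⊕1⊕0⊕1 = 1
s2: b2⊕b3⊕b6⊕b7⊕b10⊕b11⊕b14⊕b15 = 1⊕1⊕0⊕0⊕0⊕1⊕0⊕1 = 0
s4: b4⊕b5⊕b6⊕b7⊕b12⊕b13⊕b14⊕b15 = 0⊕0⊕0⊕0⊕0⊕0⊕0⊕1 = 1
s8: b8⊕b9⊕b10⊕b11⊕b12⊕b13⊕b14⊕b15 = 1⊕1⊕0⊕1⊕0⊕0⊕0⊕1 = 0
Syndrome (s8...s1) = 0101 → position 5.
Flip bit 5: corrected codeword = 111010011010001
Data bits at positions 3,5,6,7,9,10,11,12,13,14,15: 11001010001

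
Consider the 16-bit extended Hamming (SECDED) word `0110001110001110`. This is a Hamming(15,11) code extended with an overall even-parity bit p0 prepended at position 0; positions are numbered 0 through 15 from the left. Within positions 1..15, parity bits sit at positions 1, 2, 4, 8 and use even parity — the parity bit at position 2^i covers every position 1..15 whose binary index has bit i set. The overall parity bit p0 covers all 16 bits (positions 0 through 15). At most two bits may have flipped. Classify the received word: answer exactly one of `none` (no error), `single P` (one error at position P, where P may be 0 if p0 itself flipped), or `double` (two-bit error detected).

s1: b1⊕b3⊕b5⊕b7⊕b9⊕b11⊕b13⊕b15 = 1⊕0⊕0⊕1⊕0⊕0⊕1⊕0 = 1
s2: b2⊕b3⊕b6⊕b7⊕b10⊕b11⊕b14⊕b15 = 1⊕0⊕1⊕1⊕0⊕0⊕1⊕0 = 0
s4: b4⊕b5⊕b6⊕b7⊕b12⊕b13⊕b14⊕b15 = 0⊕0⊕1⊕1⊕1⊕1⊕1⊕0 = 1
s8: b8⊕b9⊕b10⊕b11⊕b12⊕b13⊕b14⊕b15 = 1⊕0⊕0⊕0⊕1⊕1⊕1⊕0 = 0
Syndrome (s8...s1) = 0101 → position 5.
Overall parity (XOR of all 16 bits, including p0): 0⊕1⊕1⊕0⊕0⊕0⊕1⊕1⊕1⊕0⊕0⊕0⊕1⊕1⊕1⊕0 = 0
Overall=0, syndrome position=5 → double-bit error detected (uncorrectable).

double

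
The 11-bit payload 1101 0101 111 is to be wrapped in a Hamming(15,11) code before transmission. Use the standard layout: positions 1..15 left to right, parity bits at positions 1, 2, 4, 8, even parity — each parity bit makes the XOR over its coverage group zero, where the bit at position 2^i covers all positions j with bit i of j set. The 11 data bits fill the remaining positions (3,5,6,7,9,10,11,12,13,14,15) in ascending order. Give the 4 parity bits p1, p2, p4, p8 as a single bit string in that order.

1101

Place data bits at non-power-of-two positions: b3=1, b5=1, b6=0, b7=1, b9=0, b10=1, b11=0, b12=1, b13=1, b14=1, b15=1.
p1 = XOR of data positions {3,5,7,9,11,13,15} = 1⊕1⊕1⊕0⊕0⊕1⊕1 = 1
p2 = XOR of data positions {3,6,7,10,11,14,15} = 1⊕0⊕1⊕1⊕0⊕1⊕1 = 1
p4 = XOR of data positions {5,6,7,12,13,14,15} = 1⊕0⊕1⊕1⊕1⊕1⊕1 = 0
p8 = XOR of data positions {9,10,11,12,13,14,15} = 0⊕1⊕0⊕1⊕1⊕1⊕1 = 1
Parity bits p1,p2,p4,p8 = 1101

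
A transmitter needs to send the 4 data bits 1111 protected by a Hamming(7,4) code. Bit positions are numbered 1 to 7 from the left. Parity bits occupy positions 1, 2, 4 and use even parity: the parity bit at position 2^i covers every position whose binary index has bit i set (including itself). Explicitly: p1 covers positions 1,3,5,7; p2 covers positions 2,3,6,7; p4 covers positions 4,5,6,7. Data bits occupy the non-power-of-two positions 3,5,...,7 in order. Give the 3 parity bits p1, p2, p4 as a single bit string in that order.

Place data bits at non-power-of-two positions: b3=1, b5=1, b6=1, b7=1.
p1 = XOR of data positions {3,5,7} = 1⊕1⊕1 = 1
p2 = XOR of data positions {3,6,7} = 1⊕1⊕1 = 1
p4 = XOR of data positions {5,6,7} = 1⊕1⊕1 = 1
Parity bits p1,p2,p4 = 111

111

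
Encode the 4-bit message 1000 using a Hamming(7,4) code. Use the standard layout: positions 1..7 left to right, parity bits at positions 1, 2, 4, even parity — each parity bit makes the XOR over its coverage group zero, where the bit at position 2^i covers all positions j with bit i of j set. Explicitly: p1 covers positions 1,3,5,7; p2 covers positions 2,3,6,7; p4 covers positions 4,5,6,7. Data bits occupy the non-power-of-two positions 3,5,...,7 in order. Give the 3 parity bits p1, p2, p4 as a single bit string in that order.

110

Place data bits at non-power-of-two positions: b3=1, b5=0, b6=0, b7=0.
p1 = XOR of data positions {3,5,7} = 1⊕0⊕0 = 1
p2 = XOR of data positions {3,6,7} = 1⊕0⊕0 = 1
p4 = XOR of data positions {5,6,7} = 0⊕0⊕0 = 0
Parity bits p1,p2,p4 = 110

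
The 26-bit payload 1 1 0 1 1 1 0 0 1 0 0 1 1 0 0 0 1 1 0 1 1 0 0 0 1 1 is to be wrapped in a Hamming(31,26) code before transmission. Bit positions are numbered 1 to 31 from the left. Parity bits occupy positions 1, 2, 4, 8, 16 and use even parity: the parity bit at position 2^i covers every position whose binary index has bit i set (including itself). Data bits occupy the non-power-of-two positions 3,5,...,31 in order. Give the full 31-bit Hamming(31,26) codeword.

Place data bits at non-power-of-two positions: b3=1, b5=1, b6=0, b7=1, b9=1, b10=1, b11=0, b12=0, b13=1, b14=0, b15=0, b17=1, b18=1, b19=0, b20=0, b21=0, b22=1, b23=1, b24=0, b25=1, b26=1, b27=0, b28=0, b29=0, b30=1, b31=1.
p1 = XOR of data positions {3,5,7,9,11,13,15,17,19,21,23,25,27,29,31} = 1⊕1⊕1⊕1⊕0⊕1⊕0⊕1⊕0⊕0⊕1⊕1⊕0⊕0⊕1 = 1
p2 = XOR of data positions {3,6,7,10,11,14,15,18,19,22,23,26,27,30,31} = 1⊕0⊕1⊕1⊕0⊕0⊕0⊕1⊕0⊕1⊕1⊕1⊕0⊕1⊕1 = 1
p4 = XOR of data positions {5,6,7,12,13,14,15,20,21,22,23,28,29,30,31} = 1⊕0⊕1⊕0⊕1⊕0⊕0⊕0⊕0⊕1⊕1⊕0⊕0⊕1⊕1 = 1
p8 = XOR of data positions {9,10,11,12,13,14,15,24,25,26,27,28,29,30,31} = 1⊕1⊕0⊕0⊕1⊕0⊕0⊕0⊕1⊕1⊕0⊕0⊕0⊕1⊕1 = 1
p16 = XOR of data positions {17,18,19,20,21,22,23,24,25,26,27,28,29,30,31} = 1⊕1⊕0⊕0⊕0⊕1⊕1⊕0⊕1⊕1⊕0⊕0⊕0⊕1⊕1 = 0
Codeword b1..b31 = 1111101111001000110001101100011

1111101111001000110001101100011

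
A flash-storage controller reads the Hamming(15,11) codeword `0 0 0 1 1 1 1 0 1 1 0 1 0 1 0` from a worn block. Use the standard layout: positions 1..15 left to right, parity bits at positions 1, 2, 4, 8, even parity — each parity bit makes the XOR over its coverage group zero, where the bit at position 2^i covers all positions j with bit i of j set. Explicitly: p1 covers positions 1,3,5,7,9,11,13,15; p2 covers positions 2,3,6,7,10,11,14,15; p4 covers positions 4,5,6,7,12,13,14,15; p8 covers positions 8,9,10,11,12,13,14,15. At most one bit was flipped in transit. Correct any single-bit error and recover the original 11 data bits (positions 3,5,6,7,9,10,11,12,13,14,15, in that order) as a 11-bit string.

s1: b1⊕b3⊕b5⊕b7⊕b9⊕b11⊕b13⊕b15 = 0⊕0⊕1⊕1⊕1⊕0⊕0⊕0 = 1
s2: b2⊕b3⊕b6⊕b7⊕b10⊕b11⊕b14⊕b15 = 0⊕0⊕1⊕1⊕1⊕0⊕1⊕0 = 0
s4: b4⊕b5⊕b6⊕b7⊕b12⊕b13⊕b14⊕b15 = 1⊕1⊕1⊕1⊕1⊕0⊕1⊕0 = 0
s8: b8⊕b9⊕b10⊕b11⊕b12⊕b13⊕b14⊕b15 = 0⊕1⊕1⊕0⊕1⊕0⊕1⊕0 = 0
Syndrome (s8...s1) = 0001 → position 1.
Flip bit 1: corrected codeword = 100111101101010
Data bits at positions 3,5,6,7,9,10,11,12,13,14,15: 01111101010

01111101010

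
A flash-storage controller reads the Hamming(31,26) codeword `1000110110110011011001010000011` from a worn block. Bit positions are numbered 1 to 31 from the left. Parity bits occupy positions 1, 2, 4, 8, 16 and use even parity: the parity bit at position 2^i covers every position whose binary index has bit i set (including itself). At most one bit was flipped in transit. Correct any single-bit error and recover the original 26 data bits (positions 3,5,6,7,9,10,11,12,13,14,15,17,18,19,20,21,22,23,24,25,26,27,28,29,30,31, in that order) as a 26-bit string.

s1: b1⊕b3⊕b5⊕b7⊕b9⊕b11⊕b13⊕b15⊕b17⊕b19⊕b21⊕b23⊕b25⊕b27⊕b29⊕b31 = 1⊕0⊕1⊕0⊕1⊕1⊕0⊕1⊕0⊕1⊕0⊕0⊕0⊕0⊕0⊕1 = 1
s2: b2⊕b3⊕b6⊕b7⊕b10⊕b11⊕b14⊕b15⊕b18⊕b19⊕b22⊕b23⊕b26⊕b27⊕b30⊕b31 = 0⊕0⊕1⊕0⊕0⊕1⊕0⊕1⊕1⊕1⊕1⊕0⊕0⊕0⊕1⊕1 = 0
s4: b4⊕b5⊕b6⊕b7⊕b12⊕b13⊕b14⊕b15⊕b20⊕b21⊕b22⊕b23⊕b28⊕b29⊕b30⊕b31 = 0⊕1⊕1⊕0⊕1⊕0⊕0⊕1⊕0⊕0⊕1⊕0⊕0⊕0⊕1⊕1 = 1
s8: b8⊕b9⊕b10⊕b11⊕b12⊕b13⊕b14⊕b15⊕b24⊕b25⊕b26⊕b27⊕b28⊕b29⊕b30⊕b31 = 1⊕1⊕0⊕1⊕1⊕0⊕0⊕1⊕1⊕0⊕0⊕0⊕0⊕0⊕1⊕1 = 0
s16: b16⊕b17⊕b18⊕b19⊕b20⊕b21⊕b22⊕b23⊕b24⊕b25⊕b26⊕b27⊕b28⊕b29⊕b30⊕b31 = 1⊕0⊕1⊕1⊕0⊕0⊕1⊕0⊕1⊕0⊕0⊕0⊕0⊕0⊕1⊕1 = 1
Syndrome (s16...s1) = 10101 → position 21.
Flip bit 21: corrected codeword = 1000110110110011011011010000011
Data bits at positions 3,5,6,7,9,10,11,12,13,14,15,17,18,19,20,21,22,23,24,25,26,27,28,29,30,31: 01101011001011011010000011

01101011001011011010000011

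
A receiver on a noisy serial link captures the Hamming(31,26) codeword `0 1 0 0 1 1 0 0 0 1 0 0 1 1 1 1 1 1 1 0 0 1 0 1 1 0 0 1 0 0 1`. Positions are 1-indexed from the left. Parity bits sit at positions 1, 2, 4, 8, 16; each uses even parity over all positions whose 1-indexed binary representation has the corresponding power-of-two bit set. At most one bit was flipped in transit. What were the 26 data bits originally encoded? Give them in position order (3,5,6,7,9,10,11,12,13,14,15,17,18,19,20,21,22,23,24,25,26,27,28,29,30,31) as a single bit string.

01100100111110001011001001

s1: b1⊕b3⊕b5⊕b7⊕b9⊕b11⊕b13⊕b15⊕b17⊕b19⊕b21⊕b23⊕b25⊕b27⊕b29⊕b31 = 0⊕0⊕1⊕0⊕0⊕0⊕1⊕1⊕1⊕1⊕0⊕0⊕1⊕0⊕0⊕1 = 1
s2: b2⊕b3⊕b6⊕b7⊕b10⊕b11⊕b14⊕b15⊕b18⊕b19⊕b22⊕b23⊕b26⊕b27⊕b30⊕b31 = 1⊕0⊕1⊕0⊕1⊕0⊕1⊕1⊕1⊕1⊕1⊕0⊕0⊕0⊕0⊕1 = 1
s4: b4⊕b5⊕b6⊕b7⊕b12⊕b13⊕b14⊕b15⊕b20⊕b21⊕b22⊕b23⊕b28⊕b29⊕b30⊕b31 = 0⊕1⊕1⊕0⊕0⊕1⊕1⊕1⊕0⊕0⊕1⊕0⊕1⊕0⊕0⊕1 = 0
s8: b8⊕b9⊕b10⊕b11⊕b12⊕b13⊕b14⊕b15⊕b24⊕b25⊕b26⊕b27⊕b28⊕b29⊕b30⊕b31 = 0⊕0⊕1⊕0⊕0⊕1⊕1⊕1⊕1⊕1⊕0⊕0⊕1⊕0⊕0⊕1 = 0
s16: b16⊕b17⊕b18⊕b19⊕b20⊕b21⊕b22⊕b23⊕b24⊕b25⊕b26⊕b27⊕b28⊕b29⊕b30⊕b31 = 1⊕1⊕1⊕1⊕0⊕0⊕1⊕0⊕1⊕1⊕0⊕0⊕1⊕0⊕0⊕1 = 1
Syndrome (s16...s1) = 10011 → position 19.
Flip bit 19: corrected codeword = 0100110001001111110001011001001
Data bits at positions 3,5,6,7,9,10,11,12,13,14,15,17,18,19,20,21,22,23,24,25,26,27,28,29,30,31: 01100100111110001011001001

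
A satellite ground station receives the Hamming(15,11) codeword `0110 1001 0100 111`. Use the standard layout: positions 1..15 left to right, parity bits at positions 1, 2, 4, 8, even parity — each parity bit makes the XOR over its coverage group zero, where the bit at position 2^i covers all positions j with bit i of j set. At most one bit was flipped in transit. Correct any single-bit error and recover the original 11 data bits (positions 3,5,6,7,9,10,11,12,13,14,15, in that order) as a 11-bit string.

s1: b1⊕b3⊕b5⊕b7⊕b9⊕b11⊕b13⊕b15 = 0⊕1⊕1⊕0⊕0⊕0⊕1⊕1 = 0
s2: b2⊕b3⊕b6⊕b7⊕b10⊕b11⊕b14⊕b15 = 1⊕1⊕0⊕0⊕1⊕0⊕1⊕1 = 1
s4: b4⊕b5⊕b6⊕b7⊕b12⊕b13⊕b14⊕b15 = 0⊕1⊕0⊕0⊕0⊕1⊕1⊕1 = 0
s8: b8⊕b9⊕b10⊕b11⊕b12⊕b13⊕b14⊕b15 = 1⊕0⊕1⊕0⊕0⊕1⊕1⊕1 = 1
Syndrome (s8...s1) = 1010 → position 10.
Flip bit 10: corrected codeword = 011010010000111
Data bits at positions 3,5,6,7,9,10,11,12,13,14,15: 11000000111

11000000111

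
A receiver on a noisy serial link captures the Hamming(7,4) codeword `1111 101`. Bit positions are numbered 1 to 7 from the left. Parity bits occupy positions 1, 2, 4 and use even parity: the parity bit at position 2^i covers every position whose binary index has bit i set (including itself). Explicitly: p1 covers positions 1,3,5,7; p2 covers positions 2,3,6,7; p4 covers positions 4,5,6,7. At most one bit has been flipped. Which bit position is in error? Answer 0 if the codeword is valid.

6

s1: b1⊕b3⊕b5⊕b7 = 1⊕1⊕1⊕1 = 0
s2: b2⊕b3⊕b6⊕b7 = 1⊕1⊕0⊕1 = 1
s4: b4⊕b5⊕b6⊕b7 = 1⊕1⊕0⊕1 = 1
Syndrome (s4...s1) = 110 → position 6.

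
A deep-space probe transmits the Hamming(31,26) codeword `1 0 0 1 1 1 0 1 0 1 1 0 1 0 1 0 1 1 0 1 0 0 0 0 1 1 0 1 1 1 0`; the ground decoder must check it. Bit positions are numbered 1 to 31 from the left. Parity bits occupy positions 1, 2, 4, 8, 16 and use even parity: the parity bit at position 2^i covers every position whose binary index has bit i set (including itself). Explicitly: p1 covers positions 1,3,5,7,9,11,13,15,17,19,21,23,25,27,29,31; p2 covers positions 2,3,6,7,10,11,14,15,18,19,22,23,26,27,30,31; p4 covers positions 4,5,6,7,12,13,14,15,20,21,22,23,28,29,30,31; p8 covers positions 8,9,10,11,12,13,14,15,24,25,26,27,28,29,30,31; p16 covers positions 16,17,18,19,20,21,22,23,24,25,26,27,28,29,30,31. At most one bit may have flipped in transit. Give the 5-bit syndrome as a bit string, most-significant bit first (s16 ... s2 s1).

00110

s1: b1⊕b3⊕b5⊕b7⊕b9⊕b11⊕b13⊕b15⊕b17⊕b19⊕b21⊕b23⊕b25⊕b27⊕b29⊕b31 = 1⊕0⊕1⊕0⊕0⊕1⊕1⊕1⊕1⊕0⊕0⊕0⊕1⊕0⊕1⊕0 = 0
s2: b2⊕b3⊕b6⊕b7⊕b10⊕b11⊕b14⊕b15⊕b18⊕b19⊕b22⊕b23⊕b26⊕b27⊕b30⊕b31 = 0⊕0⊕1⊕0⊕1⊕1⊕0⊕1⊕1⊕0⊕0⊕0⊕1⊕0⊕1⊕0 = 1
s4: b4⊕b5⊕b6⊕b7⊕b12⊕b13⊕b14⊕b15⊕b20⊕b21⊕b22⊕b23⊕b28⊕b29⊕b30⊕b31 = 1⊕1⊕1⊕0⊕0⊕1⊕0⊕1⊕1⊕0⊕0⊕0⊕1⊕1⊕1⊕0 = 1
s8: b8⊕b9⊕b10⊕b11⊕b12⊕b13⊕b14⊕b15⊕b24⊕b25⊕b26⊕b27⊕b28⊕b29⊕b30⊕b31 = 1⊕0⊕1⊕1⊕0⊕1⊕0⊕1⊕0⊕1⊕1⊕0⊕1⊕1⊕1⊕0 = 0
s16: b16⊕b17⊕b18⊕b19⊕b20⊕b21⊕b22⊕b23⊕b24⊕b25⊕b26⊕b27⊕b28⊕b29⊕b30⊕b31 = 0⊕1⊕1⊕0⊕1⊕0⊕0⊕0⊕0⊕1⊕1⊕0⊕1⊕1⊕1⊕0 = 0
Syndrome (s16...s1) = 00110 → position 6.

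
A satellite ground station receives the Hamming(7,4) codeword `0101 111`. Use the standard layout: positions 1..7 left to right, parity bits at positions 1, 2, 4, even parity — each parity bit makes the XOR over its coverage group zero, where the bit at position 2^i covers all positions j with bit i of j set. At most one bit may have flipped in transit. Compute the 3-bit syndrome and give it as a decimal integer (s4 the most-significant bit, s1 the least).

2

s1: b1⊕b3⊕b5⊕b7 = 0⊕0⊕1⊕1 = 0
s2: b2⊕b3⊕b6⊕b7 = 1⊕0⊕1⊕1 = 1
s4: b4⊕b5⊕b6⊕b7 = 1⊕1⊕1⊕1 = 0
Syndrome (s4...s1) = 010 → position 2.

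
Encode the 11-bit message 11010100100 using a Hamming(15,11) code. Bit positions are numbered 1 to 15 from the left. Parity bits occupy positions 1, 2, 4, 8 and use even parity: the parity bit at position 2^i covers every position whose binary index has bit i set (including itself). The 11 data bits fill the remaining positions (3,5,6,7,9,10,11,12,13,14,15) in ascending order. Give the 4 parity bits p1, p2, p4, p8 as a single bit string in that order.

0110

Place data bits at non-power-of-two positions: b3=1, b5=1, b6=0, b7=1, b9=0, b10=1, b11=0, b12=0, b13=1, b14=0, b15=0.
p1 = XOR of data positions {3,5,7,9,11,13,15} = 1⊕1⊕1⊕0⊕0⊕1⊕0 = 0
p2 = XOR of data positions {3,6,7,10,11,14,15} = 1⊕0⊕1⊕1⊕0⊕0⊕0 = 1
p4 = XOR of data positions {5,6,7,12,13,14,15} = 1⊕0⊕1⊕0⊕1⊕0⊕0 = 1
p8 = XOR of data positions {9,10,11,12,13,14,15} = 0⊕1⊕0⊕0⊕1⊕0⊕0 = 0
Parity bits p1,p2,p4,p8 = 0110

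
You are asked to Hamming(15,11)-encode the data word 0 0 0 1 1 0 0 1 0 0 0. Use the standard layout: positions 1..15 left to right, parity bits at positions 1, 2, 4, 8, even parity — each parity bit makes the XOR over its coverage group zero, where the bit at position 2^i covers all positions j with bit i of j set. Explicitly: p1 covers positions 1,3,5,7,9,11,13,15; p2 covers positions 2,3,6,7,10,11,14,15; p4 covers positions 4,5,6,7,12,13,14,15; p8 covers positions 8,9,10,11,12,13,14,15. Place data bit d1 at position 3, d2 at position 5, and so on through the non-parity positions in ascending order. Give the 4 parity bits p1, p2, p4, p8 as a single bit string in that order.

0100

Place data bits at non-power-of-two positions: b3=0, b5=0, b6=0, b7=1, b9=1, b10=0, b11=0, b12=1, b13=0, b14=0, b15=0.
p1 = XOR of data positions {3,5,7,9,11,13,15} = 0⊕0⊕1⊕1⊕0⊕0⊕0 = 0
p2 = XOR of data positions {3,6,7,10,11,14,15} = 0⊕0⊕1⊕0⊕0⊕0⊕0 = 1
p4 = XOR of data positions {5,6,7,12,13,14,15} = 0⊕0⊕1⊕1⊕0⊕0⊕0 = 0
p8 = XOR of data positions {9,10,11,12,13,14,15} = 1⊕0⊕0⊕1⊕0⊕0⊕0 = 0
Parity bits p1,p2,p4,p8 = 0100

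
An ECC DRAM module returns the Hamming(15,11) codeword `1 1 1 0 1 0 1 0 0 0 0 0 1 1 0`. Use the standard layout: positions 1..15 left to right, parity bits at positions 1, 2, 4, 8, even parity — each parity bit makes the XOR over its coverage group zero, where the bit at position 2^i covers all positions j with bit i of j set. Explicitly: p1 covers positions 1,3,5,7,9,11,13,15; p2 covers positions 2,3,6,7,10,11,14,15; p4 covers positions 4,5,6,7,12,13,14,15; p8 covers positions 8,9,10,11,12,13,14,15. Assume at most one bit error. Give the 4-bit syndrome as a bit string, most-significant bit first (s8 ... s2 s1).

s1: b1⊕b3⊕b5⊕b7⊕b9⊕b11⊕b13⊕b15 = 1⊕1⊕1⊕1⊕0⊕0⊕1⊕0 = 1
s2: b2⊕b3⊕b6⊕b7⊕b10⊕b11⊕b14⊕b15 = 1⊕1⊕0⊕1⊕0⊕0⊕1⊕0 = 0
s4: b4⊕b5⊕b6⊕b7⊕b12⊕b13⊕b14⊕b15 = 0⊕1⊕0⊕1⊕0⊕1⊕1⊕0 = 0
s8: b8⊕b9⊕b10⊕b11⊕b12⊕b13⊕b14⊕b15 = 0⊕0⊕0⊕0⊕0⊕1⊕1⊕0 = 0
Syndrome (s8...s1) = 0001 → position 1.

0001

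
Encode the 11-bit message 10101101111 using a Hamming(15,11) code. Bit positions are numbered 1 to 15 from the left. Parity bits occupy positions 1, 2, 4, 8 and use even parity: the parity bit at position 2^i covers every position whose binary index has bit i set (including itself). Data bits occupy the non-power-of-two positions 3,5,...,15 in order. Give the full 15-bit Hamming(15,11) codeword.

Place data bits at non-power-of-two positions: b3=1, b5=0, b6=1, b7=0, b9=1, b10=1, b11=0, b12=1, b13=1, b14=1, b15=1.
p1 = XOR of data positions {3,5,7,9,11,13,15} = 1⊕0⊕0⊕1⊕0⊕1⊕1 = 0
p2 = XOR of data positions {3,6,7,10,11,14,15} = 1⊕1⊕0⊕1⊕0⊕1⊕1 = 1
p4 = XOR of data positions {5,6,7,12,13,14,15} = 0⊕1⊕0⊕1⊕1⊕1⊕1 = 1
p8 = XOR of data positions {9,10,11,12,13,14,15} = 1⊕1⊕0⊕1⊕1⊕1⊕1 = 0
Codeword b1..b15 = 011101001101111

011101001101111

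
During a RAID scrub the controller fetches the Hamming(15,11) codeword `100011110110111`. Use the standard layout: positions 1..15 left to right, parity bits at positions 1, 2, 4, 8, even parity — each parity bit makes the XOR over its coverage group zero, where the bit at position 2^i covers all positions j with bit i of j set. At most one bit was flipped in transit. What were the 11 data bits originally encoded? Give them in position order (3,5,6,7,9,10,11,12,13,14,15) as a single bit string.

01110110111

s1: b1⊕b3⊕b5⊕b7⊕b9⊕b11⊕b13⊕b15 = 1⊕0⊕1⊕1⊕0⊕1⊕1⊕1 = 0
s2: b2⊕b3⊕b6⊕b7⊕b10⊕b11⊕b14⊕b15 = 0⊕0⊕1⊕1⊕1⊕1⊕1⊕1 = 0
s4: b4⊕b5⊕b6⊕b7⊕b12⊕b13⊕b14⊕b15 = 0⊕1⊕1⊕1⊕0⊕1⊕1⊕1 = 0
s8: b8⊕b9⊕b10⊕b11⊕b12⊕b13⊕b14⊕b15 = 1⊕0⊕1⊕1⊕0⊕1⊕1⊕1 = 0
Syndrome (s8...s1) = 0000 → position 0 (no error).
No correction needed.
Data bits at positions 3,5,6,7,9,10,11,12,13,14,15: 01110110111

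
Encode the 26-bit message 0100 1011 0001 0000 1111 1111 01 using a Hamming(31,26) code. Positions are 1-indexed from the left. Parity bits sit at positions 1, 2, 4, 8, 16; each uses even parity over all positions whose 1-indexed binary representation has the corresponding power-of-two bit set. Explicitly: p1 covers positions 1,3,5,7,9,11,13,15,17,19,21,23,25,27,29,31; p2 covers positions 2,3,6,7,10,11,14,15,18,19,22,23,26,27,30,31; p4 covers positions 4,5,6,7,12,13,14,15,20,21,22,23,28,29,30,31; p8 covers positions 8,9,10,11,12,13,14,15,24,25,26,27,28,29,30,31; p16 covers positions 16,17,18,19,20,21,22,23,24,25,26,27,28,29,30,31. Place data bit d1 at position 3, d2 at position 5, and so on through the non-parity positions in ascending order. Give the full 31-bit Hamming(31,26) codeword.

Place data bits at non-power-of-two positions: b3=0, b5=1, b6=0, b7=0, b9=1, b10=0, b11=1, b12=1, b13=0, b14=0, b15=0, b17=1, b18=0, b19=0, b20=0, b21=0, b22=1, b23=1, b24=1, b25=1, b26=1, b27=1, b28=1, b29=1, b30=0, b31=1.
p1 = XOR of data positions {3,5,7,9,11,13,15,17,19,21,23,25,27,29,31} = 0⊕1⊕0⊕1⊕1⊕0⊕0⊕1⊕0⊕0⊕1⊕1⊕1⊕1⊕1 = 1
p2 = XOR of data positions {3,6,7,10,11,14,15,18,19,22,23,26,27,30,31} = 0⊕0⊕0⊕0⊕1⊕0⊕0⊕0⊕0⊕1⊕1⊕1⊕1⊕0⊕1 = 0
p4 = XOR of data positions {5,6,7,12,13,14,15,20,21,22,23,28,29,30,31} = 1⊕0⊕0⊕1⊕0⊕0⊕0⊕0⊕0⊕1⊕1⊕1⊕1⊕0⊕1 = 1
p8 = XOR of data positions {9,10,11,12,13,14,15,24,25,26,27,28,29,30,31} = 1⊕0⊕1⊕1⊕0⊕0⊕0⊕1⊕1⊕1⊕1⊕1⊕1⊕0⊕1 = 0
p16 = XOR of data positions {17,18,19,20,21,22,23,24,25,26,27,28,29,30,31} = 1⊕0⊕0⊕0⊕0⊕1⊕1⊕1⊕1⊕1⊕1⊕1⊕1⊕0⊕1 = 0
Codeword b1..b31 = 1001100010110000100001111111101

1001100010110000100001111111101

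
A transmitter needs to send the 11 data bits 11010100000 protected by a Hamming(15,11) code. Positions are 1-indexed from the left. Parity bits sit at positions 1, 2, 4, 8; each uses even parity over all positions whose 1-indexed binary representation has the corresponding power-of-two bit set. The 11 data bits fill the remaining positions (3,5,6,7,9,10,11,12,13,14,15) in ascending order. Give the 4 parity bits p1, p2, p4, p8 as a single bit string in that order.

Place data bits at non-power-of-two positions: b3=1, b5=1, b6=0, b7=1, b9=0, b10=1, b11=0, b12=0, b13=0, b14=0, b15=0.
p1 = XOR of data positions {3,5,7,9,11,13,15} = 1⊕1⊕1⊕0⊕0⊕0⊕0 = 1
p2 = XOR of data positions {3,6,7,10,11,14,15} = 1⊕0⊕1⊕1⊕0⊕0⊕0 = 1
p4 = XOR of data positions {5,6,7,12,13,14,15} = 1⊕0⊕1⊕0⊕0⊕0⊕0 = 0
p8 = XOR of data positions {9,10,11,12,13,14,15} = 0⊕1⊕0⊕0⊕0⊕0⊕0 = 1
Parity bits p1,p2,p4,p8 = 1101

1101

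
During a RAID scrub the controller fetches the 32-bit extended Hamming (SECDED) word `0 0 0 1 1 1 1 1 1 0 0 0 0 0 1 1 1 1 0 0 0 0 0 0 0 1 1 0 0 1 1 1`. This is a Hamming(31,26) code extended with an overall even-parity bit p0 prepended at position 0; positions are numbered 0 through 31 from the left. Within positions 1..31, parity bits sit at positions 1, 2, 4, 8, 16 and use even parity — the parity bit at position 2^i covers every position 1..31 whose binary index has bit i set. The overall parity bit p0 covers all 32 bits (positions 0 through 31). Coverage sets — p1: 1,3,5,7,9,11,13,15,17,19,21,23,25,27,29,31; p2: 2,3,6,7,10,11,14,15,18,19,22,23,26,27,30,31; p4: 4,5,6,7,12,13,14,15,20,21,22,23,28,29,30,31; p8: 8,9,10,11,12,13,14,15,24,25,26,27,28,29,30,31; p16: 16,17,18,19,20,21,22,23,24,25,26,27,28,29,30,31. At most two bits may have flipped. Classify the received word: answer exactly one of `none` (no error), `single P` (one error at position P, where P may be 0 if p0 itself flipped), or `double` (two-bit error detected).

s1: b1⊕b3⊕b5⊕b7⊕b9⊕b11⊕b13⊕b15⊕b17⊕b19⊕b21⊕b23⊕b25⊕b27⊕b29⊕b31 = 0⊕1⊕1⊕1⊕0⊕0⊕0⊕1⊕1⊕0⊕0⊕0⊕1⊕0⊕1⊕1 = 0
s2: b2⊕b3⊕b6⊕b7⊕b10⊕b11⊕b14⊕b15⊕b18⊕b19⊕b22⊕b23⊕b26⊕b27⊕b30⊕b31 = 0⊕1⊕1⊕1⊕0⊕0⊕1⊕1⊕0⊕0⊕0⊕0⊕1⊕0⊕1⊕1 = 0
s4: b4⊕b5⊕b6⊕b7⊕b12⊕b13⊕b14⊕b15⊕b20⊕b21⊕b22⊕b23⊕b28⊕b29⊕b30⊕b31 = 1⊕1⊕1⊕1⊕0⊕0⊕1⊕1⊕0⊕0⊕0⊕0⊕0⊕1⊕1⊕1 = 1
s8: b8⊕b9⊕b10⊕b11⊕b12⊕b13⊕b14⊕b15⊕b24⊕b25⊕b26⊕b27⊕b28⊕b29⊕b30⊕b31 = 1⊕0⊕0⊕0⊕0⊕0⊕1⊕1⊕0⊕1⊕1⊕0⊕0⊕1⊕1⊕1 = 0
s16: b16⊕b17⊕b18⊕b19⊕b20⊕b21⊕b22⊕b23⊕b24⊕b25⊕b26⊕b27⊕b28⊕b29⊕b30⊕b31 = 1⊕1⊕0⊕0⊕0⊕0⊕0⊕0⊕0⊕1⊕1⊕0⊕0⊕1⊕1⊕1 = 1
Syndrome (s16...s1) = 10100 → position 20.
Overall parity (XOR of all 32 bits, including p0): 0⊕0⊕0⊕1⊕1⊕1⊕1⊕1⊕1⊕0⊕0⊕0⊕0⊕0⊕1⊕1⊕1⊕1⊕0⊕0⊕0⊕0⊕0⊕0⊕0⊕1⊕1⊕0⊕0⊕1⊕1⊕1 = 1
Overall=1, syndrome position=20 → single-bit error at position 20.

single 20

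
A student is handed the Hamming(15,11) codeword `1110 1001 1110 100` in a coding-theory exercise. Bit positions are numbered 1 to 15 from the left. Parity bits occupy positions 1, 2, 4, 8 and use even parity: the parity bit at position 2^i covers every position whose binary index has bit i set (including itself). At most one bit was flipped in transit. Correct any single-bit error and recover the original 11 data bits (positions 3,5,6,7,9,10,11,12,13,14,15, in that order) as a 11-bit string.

s1: b1⊕b3⊕b5⊕b7⊕b9⊕b11⊕b13⊕b15 = 1⊕1⊕1⊕0⊕1⊕1⊕1⊕0 = 0
s2: b2⊕b3⊕b6⊕b7⊕b10⊕b11⊕b14⊕b15 = 1⊕1⊕0⊕0⊕1⊕1⊕0⊕0 = 0
s4: b4⊕b5⊕b6⊕b7⊕b12⊕b13⊕b14⊕b15 = 0⊕1⊕0⊕0⊕0⊕1⊕0⊕0 = 0
s8: b8⊕b9⊕b10⊕b11⊕b12⊕b13⊕b14⊕b15 = 1⊕1⊕1⊕1⊕0⊕1⊕0⊕0 = 1
Syndrome (s8...s1) = 1000 → position 8.
Flip bit 8: corrected codeword = 111010001110100
Data bits at positions 3,5,6,7,9,10,11,12,13,14,15: 11001110100

11001110100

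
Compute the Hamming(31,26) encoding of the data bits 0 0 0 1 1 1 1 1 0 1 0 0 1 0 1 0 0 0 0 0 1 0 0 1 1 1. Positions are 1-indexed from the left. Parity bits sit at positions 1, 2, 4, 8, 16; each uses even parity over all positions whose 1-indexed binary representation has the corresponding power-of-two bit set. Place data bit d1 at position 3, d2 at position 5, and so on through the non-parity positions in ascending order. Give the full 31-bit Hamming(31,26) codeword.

1001001111110100010100000100111

Place data bits at non-power-of-two positions: b3=0, b5=0, b6=0, b7=1, b9=1, b10=1, b11=1, b12=1, b13=0, b14=1, b15=0, b17=0, b18=1, b19=0, b20=1, b21=0, b22=0, b23=0, b24=0, b25=0, b26=1, b27=0, b28=0, b29=1, b30=1, b31=1.
p1 = XOR of data positions {3,5,7,9,11,13,15,17,19,21,23,25,27,29,31} = 0⊕0⊕1⊕1⊕1⊕0⊕0⊕0⊕0⊕0⊕0⊕0⊕0⊕1⊕1 = 1
p2 = XOR of data positions {3,6,7,10,11,14,15,18,19,22,23,26,27,30,31} = 0⊕0⊕1⊕1⊕1⊕1⊕0⊕1⊕0⊕0⊕0⊕1⊕0⊕1⊕1 = 0
p4 = XOR of data positions {5,6,7,12,13,14,15,20,21,22,23,28,29,30,31} = 0⊕0⊕1⊕1⊕0⊕1⊕0⊕1⊕0⊕0⊕0⊕0⊕1⊕1⊕1 = 1
p8 = XOR of data positions {9,10,11,12,13,14,15,24,25,26,27,28,29,30,31} = 1⊕1⊕1⊕1⊕0⊕1⊕0⊕0⊕0⊕1⊕0⊕0⊕1⊕1⊕1 = 1
p16 = XOR of data positions {17,18,19,20,21,22,23,24,25,26,27,28,29,30,31} = 0⊕1⊕0⊕1⊕0⊕0⊕0⊕0⊕0⊕1⊕0⊕0⊕1⊕1⊕1 = 0
Codeword b1..b31 = 1001001111110100010100000100111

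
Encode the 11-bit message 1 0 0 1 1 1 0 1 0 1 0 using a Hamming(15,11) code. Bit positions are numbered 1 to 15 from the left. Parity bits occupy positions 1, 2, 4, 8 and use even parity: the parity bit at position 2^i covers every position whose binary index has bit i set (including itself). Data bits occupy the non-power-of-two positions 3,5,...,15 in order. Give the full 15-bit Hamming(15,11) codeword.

Place data bits at non-power-of-two positions: b3=1, b5=0, b6=0, b7=1, b9=1, b10=1, b11=0, b12=1, b13=0, b14=1, b15=0.
p1 = XOR of data positions {3,5,7,9,11,13,15} = 1⊕0⊕1⊕1⊕0⊕0⊕0 = 1
p2 = XOR of data positions {3,6,7,10,11,14,15} = 1⊕0⊕1⊕1⊕0⊕1⊕0 = 0
p4 = XOR of data positions {5,6,7,12,13,14,15} = 0⊕0⊕1⊕1⊕0⊕1⊕0 = 1
p8 = XOR of data positions {9,10,11,12,13,14,15} = 1⊕1⊕0⊕1⊕0⊕1⊕0 = 0
Codeword b1..b15 = 101100101101010

101100101101010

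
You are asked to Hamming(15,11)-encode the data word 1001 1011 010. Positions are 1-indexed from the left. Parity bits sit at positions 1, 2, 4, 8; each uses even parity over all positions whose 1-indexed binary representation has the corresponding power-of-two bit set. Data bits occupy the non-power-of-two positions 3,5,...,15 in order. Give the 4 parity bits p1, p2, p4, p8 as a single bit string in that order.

0010

Place data bits at non-power-of-two positions: b3=1, b5=0, b6=0, b7=1, b9=1, b10=0, b11=1, b12=1, b13=0, b14=1, b15=0.
p1 = XOR of data positions {3,5,7,9,11,13,15} = 1⊕0⊕1⊕1⊕1⊕0⊕0 = 0
p2 = XOR of data positions {3,6,7,10,11,14,15} = 1⊕0⊕1⊕0⊕1⊕1⊕0 = 0
p4 = XOR of data positions {5,6,7,12,13,14,15} = 0⊕0⊕1⊕1⊕0⊕1⊕0 = 1
p8 = XOR of data positions {9,10,11,12,13,14,15} = 1⊕0⊕1⊕1⊕0⊕1⊕0 = 0
Parity bits p1,p2,p4,p8 = 0010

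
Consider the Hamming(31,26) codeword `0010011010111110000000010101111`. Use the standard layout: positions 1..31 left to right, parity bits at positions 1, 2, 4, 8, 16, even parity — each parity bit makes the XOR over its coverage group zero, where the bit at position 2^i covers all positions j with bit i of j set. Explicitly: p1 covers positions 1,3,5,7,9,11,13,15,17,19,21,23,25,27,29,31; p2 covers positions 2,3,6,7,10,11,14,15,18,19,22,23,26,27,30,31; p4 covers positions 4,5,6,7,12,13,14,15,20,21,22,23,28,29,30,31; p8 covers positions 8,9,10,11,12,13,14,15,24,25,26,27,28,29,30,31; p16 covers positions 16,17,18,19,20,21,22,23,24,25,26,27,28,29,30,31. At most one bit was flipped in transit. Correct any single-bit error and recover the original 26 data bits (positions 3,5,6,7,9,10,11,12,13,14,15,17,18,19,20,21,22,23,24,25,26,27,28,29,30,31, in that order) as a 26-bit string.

s1: b1⊕b3⊕b5⊕b7⊕b9⊕b11⊕b13⊕b15⊕b17⊕b19⊕b21⊕b23⊕b25⊕b27⊕b29⊕b31 = 0⊕1⊕0⊕1⊕1⊕1⊕1⊕1⊕0⊕0⊕0⊕0⊕0⊕0⊕1⊕1 = 0
s2: b2⊕b3⊕b6⊕b7⊕b10⊕b11⊕b14⊕b15⊕b18⊕b19⊕b22⊕b23⊕b26⊕b27⊕b30⊕b31 = 0⊕1⊕1⊕1⊕0⊕1⊕1⊕1⊕0⊕0⊕0⊕0⊕1⊕0⊕1⊕1 = 1
s4: b4⊕b5⊕b6⊕b7⊕b12⊕b13⊕b14⊕b15⊕b20⊕b21⊕b22⊕b23⊕b28⊕b29⊕b30⊕b31 = 0⊕0⊕1⊕1⊕1⊕1⊕1⊕1⊕0⊕0⊕0⊕0⊕1⊕1⊕1⊕1 = 0
s8: b8⊕b9⊕b10⊕b11⊕b12⊕b13⊕b14⊕b15⊕b24⊕b25⊕b26⊕b27⊕b28⊕b29⊕b30⊕b31 = 0⊕1⊕0⊕1⊕1⊕1⊕1⊕1⊕1⊕0⊕1⊕0⊕1⊕1⊕1⊕1 = 0
s16: b16⊕b17⊕b18⊕b19⊕b20⊕b21⊕b22⊕b23⊕b24⊕b25⊕b26⊕b27⊕b28⊕b29⊕b30⊕b31 = 0⊕0⊕0⊕0⊕0⊕0⊕0⊕0⊕1⊕0⊕1⊕0⊕1⊕1⊕1⊕1 = 0
Syndrome (s16...s1) = 00010 → position 2.
Flip bit 2: corrected codeword = 0110011010111110000000010101111
Data bits at positions 3,5,6,7,9,10,11,12,13,14,15,17,18,19,20,21,22,23,24,25,26,27,28,29,30,31: 10111011111000000010101111

10111011111000000010101111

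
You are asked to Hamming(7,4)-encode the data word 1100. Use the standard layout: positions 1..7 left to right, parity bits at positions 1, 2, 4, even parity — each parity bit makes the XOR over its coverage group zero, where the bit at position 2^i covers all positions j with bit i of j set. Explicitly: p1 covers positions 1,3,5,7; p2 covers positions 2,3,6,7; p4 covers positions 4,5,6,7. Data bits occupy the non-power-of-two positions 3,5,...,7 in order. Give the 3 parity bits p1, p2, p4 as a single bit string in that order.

011

Place data bits at non-power-of-two positions: b3=1, b5=1, b6=0, b7=0.
p1 = XOR of data positions {3,5,7} = 1⊕1⊕0 = 0
p2 = XOR of data positions {3,6,7} = 1⊕0⊕0 = 1
p4 = XOR of data positions {5,6,7} = 1⊕0⊕0 = 1
Parity bits p1,p2,p4 = 011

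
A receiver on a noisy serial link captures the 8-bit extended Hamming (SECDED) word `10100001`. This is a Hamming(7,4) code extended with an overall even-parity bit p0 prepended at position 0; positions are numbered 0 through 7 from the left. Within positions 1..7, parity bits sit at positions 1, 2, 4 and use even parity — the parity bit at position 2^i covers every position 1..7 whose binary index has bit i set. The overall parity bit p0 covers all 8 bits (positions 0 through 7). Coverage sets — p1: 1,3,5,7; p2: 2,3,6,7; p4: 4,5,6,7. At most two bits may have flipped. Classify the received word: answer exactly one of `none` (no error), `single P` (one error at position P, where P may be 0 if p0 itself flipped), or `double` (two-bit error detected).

s1: b1⊕b3⊕b5⊕b7 = 0⊕0⊕0⊕1 = 1
s2: b2⊕b3⊕b6⊕b7 = 1⊕0⊕0⊕1 = 0
s4: b4⊕b5⊕b6⊕b7 = 0⊕0⊕0⊕1 = 1
Syndrome (s4...s1) = 101 → position 5.
Overall parity (XOR of all 8 bits, including p0): 1⊕0⊕1⊕0⊕0⊕0⊕0⊕1 = 1
Overall=1, syndrome position=5 → single-bit error at position 5.

single 5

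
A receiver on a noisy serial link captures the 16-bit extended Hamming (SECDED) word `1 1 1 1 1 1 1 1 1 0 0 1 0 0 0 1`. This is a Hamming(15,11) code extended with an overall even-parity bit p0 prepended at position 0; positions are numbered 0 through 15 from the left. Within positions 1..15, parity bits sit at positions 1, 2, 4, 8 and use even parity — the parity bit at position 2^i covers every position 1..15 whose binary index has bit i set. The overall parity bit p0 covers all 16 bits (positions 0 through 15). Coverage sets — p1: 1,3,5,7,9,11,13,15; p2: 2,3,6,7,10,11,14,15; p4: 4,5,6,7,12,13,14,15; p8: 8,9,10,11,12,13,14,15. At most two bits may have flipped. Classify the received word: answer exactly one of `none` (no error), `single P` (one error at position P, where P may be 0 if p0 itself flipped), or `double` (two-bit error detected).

single 12

s1: b1⊕b3⊕b5⊕b7⊕b9⊕b11⊕b13⊕b15 = 1⊕1⊕1⊕1⊕0⊕1⊕0⊕1 = 0
s2: b2⊕b3⊕b6⊕b7⊕b10⊕b11⊕b14⊕b15 = 1⊕1⊕1⊕1⊕0⊕1⊕0⊕1 = 0
s4: b4⊕b5⊕b6⊕b7⊕b12⊕b13⊕b14⊕b15 = 1⊕1⊕1⊕1⊕0⊕0⊕0⊕1 = 1
s8: b8⊕b9⊕b10⊕b11⊕b12⊕b13⊕b14⊕b15 = 1⊕0⊕0⊕1⊕0⊕0⊕0⊕1 = 1
Syndrome (s8...s1) = 1100 → position 12.
Overall parity (XOR of all 16 bits, including p0): 1⊕1⊕1⊕1⊕1⊕1⊕1⊕1⊕1⊕0⊕0⊕1⊕0⊕0⊕0⊕1 = 1
Overall=1, syndrome position=12 → single-bit error at position 12.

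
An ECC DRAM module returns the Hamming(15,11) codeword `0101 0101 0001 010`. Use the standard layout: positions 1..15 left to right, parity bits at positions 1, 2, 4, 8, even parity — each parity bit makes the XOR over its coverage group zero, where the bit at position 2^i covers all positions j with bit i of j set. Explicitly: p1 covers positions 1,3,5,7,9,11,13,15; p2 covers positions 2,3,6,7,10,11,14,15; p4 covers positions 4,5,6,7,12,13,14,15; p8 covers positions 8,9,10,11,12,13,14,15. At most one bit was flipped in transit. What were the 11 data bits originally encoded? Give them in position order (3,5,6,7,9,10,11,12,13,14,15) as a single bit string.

s1: b1⊕b3⊕b5⊕b7⊕b9⊕b11⊕b13⊕b15 = 0⊕0⊕0⊕0⊕0⊕0⊕0⊕0 = 0
s2: b2⊕b3⊕b6⊕b7⊕b10⊕b11⊕b14⊕b15 = 1⊕0⊕1⊕0⊕0⊕0⊕1⊕0 = 1
s4: b4⊕b5⊕b6⊕b7⊕b12⊕b13⊕b14⊕b15 = 1⊕0⊕1⊕0⊕1⊕0⊕1⊕0 = 0
s8: b8⊕b9⊕b10⊕b11⊕b12⊕b13⊕b14⊕b15 = 1⊕0⊕0⊕0⊕1⊕0⊕1⊕0 = 1
Syndrome (s8...s1) = 1010 → position 10.
Flip bit 10: corrected codeword = 010101010101010
Data bits at positions 3,5,6,7,9,10,11,12,13,14,15: 00100101010

00100101010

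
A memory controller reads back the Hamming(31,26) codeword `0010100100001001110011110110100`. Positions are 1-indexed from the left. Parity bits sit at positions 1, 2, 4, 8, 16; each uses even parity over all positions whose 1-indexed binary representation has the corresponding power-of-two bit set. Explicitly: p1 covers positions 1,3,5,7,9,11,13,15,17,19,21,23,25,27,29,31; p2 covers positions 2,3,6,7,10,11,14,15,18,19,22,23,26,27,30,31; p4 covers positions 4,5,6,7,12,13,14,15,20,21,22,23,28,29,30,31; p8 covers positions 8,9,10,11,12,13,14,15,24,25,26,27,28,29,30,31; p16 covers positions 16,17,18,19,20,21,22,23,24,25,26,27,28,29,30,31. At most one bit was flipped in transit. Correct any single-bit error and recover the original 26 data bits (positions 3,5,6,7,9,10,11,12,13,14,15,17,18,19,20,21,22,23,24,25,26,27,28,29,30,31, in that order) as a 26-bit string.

11000000100110011110110100

s1: b1⊕b3⊕b5⊕b7⊕b9⊕b11⊕b13⊕b15⊕b17⊕b19⊕b21⊕b23⊕b25⊕b27⊕b29⊕b31 = 0⊕1⊕1⊕0⊕0⊕0⊕1⊕0⊕1⊕0⊕1⊕1⊕0⊕1⊕1⊕0 = 0
s2: b2⊕b3⊕b6⊕b7⊕b10⊕b11⊕b14⊕b15⊕b18⊕b19⊕b22⊕b23⊕b26⊕b27⊕b30⊕b31 = 0⊕1⊕0⊕0⊕0⊕0⊕0⊕0⊕1⊕0⊕1⊕1⊕1⊕1⊕0⊕0 = 0
s4: b4⊕b5⊕b6⊕b7⊕b12⊕b13⊕b14⊕b15⊕b20⊕b21⊕b22⊕b23⊕b28⊕b29⊕b30⊕b31 = 0⊕1⊕0⊕0⊕0⊕1⊕0⊕0⊕0⊕1⊕1⊕1⊕0⊕1⊕0⊕0 = 0
s8: b8⊕b9⊕b10⊕b11⊕b12⊕b13⊕b14⊕b15⊕b24⊕b25⊕b26⊕b27⊕b28⊕b29⊕b30⊕b31 = 1⊕0⊕0⊕0⊕0⊕1⊕0⊕0⊕1⊕0⊕1⊕1⊕0⊕1⊕0⊕0 = 0
s16: b16⊕b17⊕b18⊕b19⊕b20⊕b21⊕b22⊕b23⊕b24⊕b25⊕b26⊕b27⊕b28⊕b29⊕b30⊕b31 = 1⊕1⊕1⊕0⊕0⊕1⊕1⊕1⊕1⊕0⊕1⊕1⊕0⊕1⊕0⊕0 = 0
Syndrome (s16...s1) = 00000 → position 0 (no error).
No correction needed.
Data bits at positions 3,5,6,7,9,10,11,12,13,14,15,17,18,19,20,21,22,23,24,25,26,27,28,29,30,31: 11000000100110011110110100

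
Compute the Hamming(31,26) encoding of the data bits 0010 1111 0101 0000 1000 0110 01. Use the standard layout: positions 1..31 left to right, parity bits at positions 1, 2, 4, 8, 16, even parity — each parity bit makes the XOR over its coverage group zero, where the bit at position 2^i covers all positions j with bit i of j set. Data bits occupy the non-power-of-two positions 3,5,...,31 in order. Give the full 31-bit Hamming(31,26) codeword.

Place data bits at non-power-of-two positions: b3=0, b5=0, b6=1, b7=0, b9=1, b10=1, b11=1, b12=1, b13=0, b14=1, b15=0, b17=1, b18=0, b19=0, b20=0, b21=0, b22=1, b23=0, b24=0, b25=0, b26=0, b27=1, b28=1, b29=0, b30=0, b31=1.
p1 = XOR of data positions {3,5,7,9,11,13,15,17,19,21,23,25,27,29,31} = 0⊕0⊕0⊕1⊕1⊕0⊕0⊕1⊕0⊕0⊕0⊕0⊕1⊕0⊕1 = 1
p2 = XOR of data positions {3,6,7,10,11,14,15,18,19,22,23,26,27,30,31} = 0⊕1⊕0⊕1⊕1⊕1⊕0⊕0⊕0⊕1⊕0⊕0⊕1⊕0⊕1 = 1
p4 = XOR of data positions {5,6,7,12,13,14,15,20,21,22,23,28,29,30,31} = 0⊕1⊕0⊕1⊕0⊕1⊕0⊕0⊕0⊕1⊕0⊕1⊕0⊕0⊕1 = 0
p8 = XOR of data positions {9,10,11,12,13,14,15,24,25,26,27,28,29,30,31} = 1⊕1⊕1⊕1⊕0⊕1⊕0⊕0⊕0⊕0⊕1⊕1⊕0⊕0⊕1 = 0
p16 = XOR of data positions {17,18,19,20,21,22,23,24,25,26,27,28,29,30,31} = 1⊕0⊕0⊕0⊕0⊕1⊕0⊕0⊕0⊕0⊕1⊕1⊕0⊕0⊕1 = 1
Codeword b1..b31 = 1100010011110101100001000011001

1100010011110101100001000011001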